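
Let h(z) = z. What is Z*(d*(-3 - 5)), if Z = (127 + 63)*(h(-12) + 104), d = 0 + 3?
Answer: -419520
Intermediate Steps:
d = 3
Z = 17480 (Z = (127 + 63)*(-12 + 104) = 190*92 = 17480)
Z*(d*(-3 - 5)) = 17480*(3*(-3 - 5)) = 17480*(3*(-8)) = 17480*(-24) = -419520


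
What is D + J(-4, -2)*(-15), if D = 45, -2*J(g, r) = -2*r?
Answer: 75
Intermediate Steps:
J(g, r) = r (J(g, r) = -(-1)*r = r)
D + J(-4, -2)*(-15) = 45 - 2*(-15) = 45 + 30 = 75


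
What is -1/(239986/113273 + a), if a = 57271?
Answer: -113273/6487497969 ≈ -1.7460e-5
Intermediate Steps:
-1/(239986/113273 + a) = -1/(239986/113273 + 57271) = -1/6487497969/113273 = -1*113273/6487497969 = -113273/6487497969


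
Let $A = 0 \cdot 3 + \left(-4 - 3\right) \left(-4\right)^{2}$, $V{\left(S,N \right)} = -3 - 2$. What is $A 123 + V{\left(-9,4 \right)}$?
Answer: $-13781$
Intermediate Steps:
$V{\left(S,N \right)} = -5$
$A = -112$ ($A = 0 - 112 = -112$)
$A 123 + V{\left(-9,4 \right)} = \left(-112\right) 123 - 5 = -13776 - 5 = -13781$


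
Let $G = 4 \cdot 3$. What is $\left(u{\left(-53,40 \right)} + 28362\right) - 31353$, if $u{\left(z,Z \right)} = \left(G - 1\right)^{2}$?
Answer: $-2870$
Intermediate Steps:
$G = 12$
$u{\left(z,Z \right)} = 121$ ($u{\left(z,Z \right)} = \left(12 - 1\right)^{2} = 11^{2} = 121$)
$\left(u{\left(-53,40 \right)} + 28362\right) - 31353 = \left(121 + 28362\right) - 31353 = 28483 - 31353 = -2870$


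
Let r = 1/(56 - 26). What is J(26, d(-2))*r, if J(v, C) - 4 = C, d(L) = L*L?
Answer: 4/15 ≈ 0.26667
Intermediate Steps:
d(L) = L²
J(v, C) = 4 + C
r = 1/30 ≈ 0.033333
J(26, d(-2))*r = (4 + (-2)²)*(1/30) = (4 + 4)*(1/30) = 8*(1/30) = 4/15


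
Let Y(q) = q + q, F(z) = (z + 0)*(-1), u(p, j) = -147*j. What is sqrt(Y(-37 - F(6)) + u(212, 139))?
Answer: I*sqrt(20495) ≈ 143.16*I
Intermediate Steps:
F(z) = -z (F(z) = z*(-1) = -z)
Y(q) = 2*q
sqrt(Y(-37 - F(6)) + u(212, 139)) = sqrt(2*(-37 - (-1)*6) - 147*139) = sqrt(2*(-37 - 1*(-6)) - 20433) = sqrt(2*(-37 + 6) - 20433) = sqrt(2*(-31) - 20433) = sqrt(-62 - 20433) = sqrt(-20495) = I*sqrt(20495)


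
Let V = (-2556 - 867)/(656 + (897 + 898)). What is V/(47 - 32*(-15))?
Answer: -1141/430559 ≈ -0.0026500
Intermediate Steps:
V = -1141/817 (V = -3423/(656 + 1795) = -3423/2451 = -3423*1/2451 = -1141/817 ≈ -1.3966)
V/(47 - 32*(-15)) = -1141/(817*(47 - 32*(-15))) = -1141/(817*(47 + 480)) = -1141/817/527 = -1141/817*1/527 = -1141/430559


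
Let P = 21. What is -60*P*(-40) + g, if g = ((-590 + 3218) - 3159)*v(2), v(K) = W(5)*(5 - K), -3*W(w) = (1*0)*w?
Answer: 50400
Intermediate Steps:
W(w) = 0 (W(w) = -1*0*w/3 = -0*w = -1/3*0 = 0)
v(K) = 0 (v(K) = 0*(5 - K) = 0)
g = 0 (g = ((-590 + 3218) - 3159)*0 = (2628 - 3159)*0 = -531*0 = 0)
-60*P*(-40) + g = -60*21*(-40) + 0 = -1260*(-40) + 0 = 50400 + 0 = 50400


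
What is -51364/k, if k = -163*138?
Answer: 25682/11247 ≈ 2.2835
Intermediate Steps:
k = -22494
-51364/k = -51364/(-22494) = -51364*(-1/22494) = 25682/11247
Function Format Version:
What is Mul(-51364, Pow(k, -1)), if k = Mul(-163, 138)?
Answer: Rational(25682, 11247) ≈ 2.2835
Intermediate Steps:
k = -22494
Mul(-51364, Pow(k, -1)) = Mul(-51364, Pow(-22494, -1)) = Mul(-51364, Rational(-1, 22494)) = Rational(25682, 11247)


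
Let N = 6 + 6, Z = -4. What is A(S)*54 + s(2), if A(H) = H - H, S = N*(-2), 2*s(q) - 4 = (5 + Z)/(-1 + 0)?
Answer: 3/2 ≈ 1.5000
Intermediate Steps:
N = 12
s(q) = 3/2 (s(q) = 2 + ((5 - 4)/(-1 + 0))/2 = 2 + (1/(-1))/2 = 2 + (1*(-1))/2 = 2 + (½)*(-1) = 2 - ½ = 3/2)
S = -24 (S = 12*(-2) = -24)
A(H) = 0
A(S)*54 + s(2) = 0*54 + 3/2 = 0 + 3/2 = 3/2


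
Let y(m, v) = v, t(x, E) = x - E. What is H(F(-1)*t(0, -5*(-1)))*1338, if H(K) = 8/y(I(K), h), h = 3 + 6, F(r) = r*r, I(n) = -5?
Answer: 3568/3 ≈ 1189.3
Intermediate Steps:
F(r) = r²
h = 9
H(K) = 8/9
H(F(-1)*t(0, -5*(-1)))*1338 = (8/9)*1338 = 3568/3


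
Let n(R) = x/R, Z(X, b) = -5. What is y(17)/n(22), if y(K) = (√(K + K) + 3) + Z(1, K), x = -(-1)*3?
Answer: -44/3 + 22*√34/3 ≈ 28.094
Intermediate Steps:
x = 3 (x = -1*(-3) = 3)
y(K) = -2 + √2*√K (y(K) = (√(K + K) + 3) - 5 = (√(2*K) + 3) - 5 = (√2*√K + 3) - 5 = (3 + √2*√K) - 5 = -2 + √2*√K)
n(R) = 3/R
y(17)/n(22) = (-2 + √2*√17)/((3/22)) = (-2 + √34)/((3*(1/22))) = (-2 + √34)/(3/22) = (-2 + √34)*(22/3) = -44/3 + 22*√34/3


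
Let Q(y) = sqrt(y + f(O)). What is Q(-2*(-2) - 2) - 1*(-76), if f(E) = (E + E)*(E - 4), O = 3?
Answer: 76 + 2*I ≈ 76.0 + 2.0*I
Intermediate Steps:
f(E) = 2*E*(-4 + E) (f(E) = (2*E)*(-4 + E) = 2*E*(-4 + E))
Q(y) = sqrt(-6 + y) (Q(y) = sqrt(y + 2*3*(-4 + 3)) = sqrt(y + 2*3*(-1)) = sqrt(y - 6) = sqrt(-6 + y))
Q(-2*(-2) - 2) - 1*(-76) = sqrt(-6 + (-2*(-2) - 2)) - 1*(-76) = sqrt(-6 + (4 - 2)) + 76 = sqrt(-6 + 2) + 76 = sqrt(-4) + 76 = 2*I + 76 = 76 + 2*I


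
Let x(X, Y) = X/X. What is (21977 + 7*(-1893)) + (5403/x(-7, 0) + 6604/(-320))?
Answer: 1128669/80 ≈ 14108.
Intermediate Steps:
x(X, Y) = 1
(21977 + 7*(-1893)) + (5403/x(-7, 0) + 6604/(-320)) = (21977 + 7*(-1893)) + (5403/1 + 6604/(-320)) = (21977 - 13251) + (5403*1 + 6604*(-1/320)) = 8726 + (5403 - 1651/80) = 8726 + 430589/80 = 1128669/80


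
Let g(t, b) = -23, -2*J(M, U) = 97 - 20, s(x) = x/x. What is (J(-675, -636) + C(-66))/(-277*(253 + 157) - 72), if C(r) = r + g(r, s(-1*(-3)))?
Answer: 255/227284 ≈ 0.0011219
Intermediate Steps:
s(x) = 1
J(M, U) = -77/2 (J(M, U) = -(97 - 20)/2 = -½*77 = -77/2)
C(r) = -23 + r (C(r) = r - 23 = -23 + r)
(J(-675, -636) + C(-66))/(-277*(253 + 157) - 72) = (-77/2 + (-23 - 66))/(-277*(253 + 157) - 72) = (-77/2 - 89)/(-277*410 - 72) = -255/(2*(-113570 - 72)) = -255/2/(-113642) = -255/2*(-1/113642) = 255/227284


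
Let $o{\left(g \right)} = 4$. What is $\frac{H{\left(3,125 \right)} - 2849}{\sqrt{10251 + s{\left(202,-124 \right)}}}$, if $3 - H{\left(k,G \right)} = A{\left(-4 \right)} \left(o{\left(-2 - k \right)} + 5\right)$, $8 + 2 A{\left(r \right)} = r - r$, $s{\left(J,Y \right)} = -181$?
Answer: $- \frac{281 \sqrt{10070}}{1007} \approx -28.002$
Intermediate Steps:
$A{\left(r \right)} = -4$ ($A{\left(r \right)} = -4 + \frac{r - r}{2} = -4 + \frac{1}{2} \cdot 0 = -4 + 0 = -4$)
$H{\left(k,G \right)} = 39$ ($H{\left(k,G \right)} = 3 - - 4 \left(4 + 5\right) = 3 - \left(-4\right) 9 = 3 - -36 = 3 + 36 = 39$)
$\frac{H{\left(3,125 \right)} - 2849}{\sqrt{10251 + s{\left(202,-124 \right)}}} = \frac{39 - 2849}{\sqrt{10251 - 181}} = \frac{39 - 2849}{\sqrt{10070}} = - 2810 \frac{\sqrt{10070}}{10070} = - \frac{281 \sqrt{10070}}{1007}$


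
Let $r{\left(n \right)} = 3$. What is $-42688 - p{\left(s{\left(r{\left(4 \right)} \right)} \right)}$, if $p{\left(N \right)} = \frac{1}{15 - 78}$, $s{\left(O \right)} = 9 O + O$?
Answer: $- \frac{2689343}{63} \approx -42688.0$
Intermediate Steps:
$s{\left(O \right)} = 10 O$
$p{\left(N \right)} = - \frac{1}{63}$ ($p{\left(N \right)} = \frac{1}{-63} = - \frac{1}{63}$)
$-42688 - p{\left(s{\left(r{\left(4 \right)} \right)} \right)} = -42688 - - \frac{1}{63} = -42688 + \frac{1}{63} = - \frac{2689343}{63}$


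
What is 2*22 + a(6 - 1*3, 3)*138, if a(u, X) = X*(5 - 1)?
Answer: 1700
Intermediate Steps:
a(u, X) = 4*X (a(u, X) = X*4 = 4*X)
2*22 + a(6 - 1*3, 3)*138 = 2*22 + (4*3)*138 = 44 + 12*138 = 44 + 1656 = 1700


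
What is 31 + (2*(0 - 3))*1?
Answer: 25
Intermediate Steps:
31 + (2*(0 - 3))*1 = 31 + (2*(-3))*1 = 31 - 6*1 = 31 - 6 = 25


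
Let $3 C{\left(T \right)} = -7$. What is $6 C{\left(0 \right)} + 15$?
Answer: $1$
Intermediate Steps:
$C{\left(T \right)} = - \frac{7}{3}$ ($C{\left(T \right)} = \frac{1}{3} \left(-7\right) = - \frac{7}{3}$)
$6 C{\left(0 \right)} + 15 = 6 \left(- \frac{7}{3}\right) + 15 = -14 + 15 = 1$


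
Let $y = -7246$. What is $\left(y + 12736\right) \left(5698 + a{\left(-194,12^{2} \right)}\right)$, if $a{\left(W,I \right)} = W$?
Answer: $30216960$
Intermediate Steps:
$\left(y + 12736\right) \left(5698 + a{\left(-194,12^{2} \right)}\right) = \left(-7246 + 12736\right) \left(5698 - 194\right) = 5490 \cdot 5504 = 30216960$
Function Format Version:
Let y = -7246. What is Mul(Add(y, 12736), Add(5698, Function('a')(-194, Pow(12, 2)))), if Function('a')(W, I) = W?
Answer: 30216960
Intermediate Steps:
Mul(Add(y, 12736), Add(5698, Function('a')(-194, Pow(12, 2)))) = Mul(Add(-7246, 12736), Add(5698, -194)) = Mul(5490, 5504) = 30216960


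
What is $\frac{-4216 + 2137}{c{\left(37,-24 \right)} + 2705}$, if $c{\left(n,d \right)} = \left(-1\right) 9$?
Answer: $- \frac{2079}{2696} \approx -0.77114$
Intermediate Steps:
$c{\left(n,d \right)} = -9$
$\frac{-4216 + 2137}{c{\left(37,-24 \right)} + 2705} = \frac{-4216 + 2137}{-9 + 2705} = - \frac{2079}{2696}$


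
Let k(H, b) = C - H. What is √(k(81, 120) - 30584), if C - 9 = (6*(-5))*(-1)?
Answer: I*√30626 ≈ 175.0*I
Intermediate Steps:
C = 39 (C = 9 + (6*(-5))*(-1) = 9 - 30*(-1) = 9 + 30 = 39)
k(H, b) = 39 - H
√(k(81, 120) - 30584) = √((39 - 1*81) - 30584) = √((39 - 81) - 30584) = √(-42 - 30584) = √(-30626) = I*√30626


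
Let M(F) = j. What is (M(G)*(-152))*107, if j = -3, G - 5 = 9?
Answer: 48792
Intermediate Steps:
G = 14 (G = 5 + 9 = 14)
M(F) = -3
(M(G)*(-152))*107 = -3*(-152)*107 = 456*107 = 48792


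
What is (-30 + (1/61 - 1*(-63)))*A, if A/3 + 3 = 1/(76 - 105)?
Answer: -531696/1769 ≈ -300.56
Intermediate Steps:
A = -264/29 (A = -9 + 3/(76 - 105) = -9 + 3/(-29) = -9 + 3*(-1/29) = -9 - 3/29 = -264/29 ≈ -9.1035)
(-30 + (1/61 - 1*(-63)))*A = (-30 + (1/61 - 1*(-63)))*(-264/29) = (-30 + (1/61 + 63))*(-264/29) = (-30 + 3844/61)*(-264/29) = (2014/61)*(-264/29) = -531696/1769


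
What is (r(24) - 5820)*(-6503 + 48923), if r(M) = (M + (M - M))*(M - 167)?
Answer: -392469840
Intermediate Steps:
r(M) = M*(-167 + M) (r(M) = (M + 0)*(-167 + M) = M*(-167 + M))
(r(24) - 5820)*(-6503 + 48923) = (24*(-167 + 24) - 5820)*(-6503 + 48923) = (24*(-143) - 5820)*42420 = (-3432 - 5820)*42420 = -9252*42420 = -392469840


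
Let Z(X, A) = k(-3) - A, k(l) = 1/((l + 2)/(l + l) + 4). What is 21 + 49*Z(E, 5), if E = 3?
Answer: -5306/25 ≈ -212.24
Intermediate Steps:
k(l) = 1/(4 + (2 + l)/(2*l)) (k(l) = 1/((2 + l)/((2*l)) + 4) = 1/((2 + l)*(1/(2*l)) + 4) = 1/((2 + l)/(2*l) + 4) = 1/(4 + (2 + l)/(2*l)))
Z(X, A) = 6/25 - A (Z(X, A) = 2*(-3)/(2 + 9*(-3)) - A = 2*(-3)/(2 - 27) - A = 2*(-3)/(-25) - A = 2*(-3)*(-1/25) - A = 6/25 - A)
21 + 49*Z(E, 5) = 21 + 49*(6/25 - 1*5) = 21 + 49*(6/25 - 5) = 21 + 49*(-119/25) = 21 - 5831/25 = -5306/25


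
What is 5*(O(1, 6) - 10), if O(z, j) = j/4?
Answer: -85/2 ≈ -42.500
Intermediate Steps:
O(z, j) = j/4 (O(z, j) = j*(¼) = j/4)
5*(O(1, 6) - 10) = 5*((¼)*6 - 10) = 5*(3/2 - 10) = 5*(-17/2) = -85/2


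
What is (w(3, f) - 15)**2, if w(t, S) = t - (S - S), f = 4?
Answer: 144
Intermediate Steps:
w(t, S) = t (w(t, S) = t - 1*0 = t + 0 = t)
(w(3, f) - 15)**2 = (3 - 15)**2 = (-12)**2 = 144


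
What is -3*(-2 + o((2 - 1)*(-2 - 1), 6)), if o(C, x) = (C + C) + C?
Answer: 33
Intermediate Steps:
o(C, x) = 3*C (o(C, x) = 2*C + C = 3*C)
-3*(-2 + o((2 - 1)*(-2 - 1), 6)) = -3*(-2 + 3*((2 - 1)*(-2 - 1))) = -3*(-2 + 3*(1*(-3))) = -3*(-2 + 3*(-3)) = -3*(-2 - 9) = -3*(-11) = 33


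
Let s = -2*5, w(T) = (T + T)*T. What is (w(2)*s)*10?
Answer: -800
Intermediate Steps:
w(T) = 2*T**2 (w(T) = (2*T)*T = 2*T**2)
s = -10
(w(2)*s)*10 = ((2*2**2)*(-10))*10 = ((2*4)*(-10))*10 = (8*(-10))*10 = -80*10 = -800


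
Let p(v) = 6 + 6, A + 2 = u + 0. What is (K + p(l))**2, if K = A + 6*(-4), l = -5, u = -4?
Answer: 324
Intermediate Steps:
A = -6 (A = -2 + (-4 + 0) = -2 - 4 = -6)
p(v) = 12
K = -30 (K = -6 + 6*(-4) = -6 - 24 = -30)
(K + p(l))**2 = (-30 + 12)**2 = (-18)**2 = 324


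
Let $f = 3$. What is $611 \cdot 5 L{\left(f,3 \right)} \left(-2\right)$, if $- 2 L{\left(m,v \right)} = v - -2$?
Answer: $15275$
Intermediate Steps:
$L{\left(m,v \right)} = -1 - \frac{v}{2}$ ($L{\left(m,v \right)} = - \frac{v - -2}{2} = - \frac{v + 2}{2} = - \frac{2 + v}{2} = -1 - \frac{v}{2}$)
$611 \cdot 5 L{\left(f,3 \right)} \left(-2\right) = 611 \cdot 5 \left(-1 - \frac{3}{2}\right) \left(-2\right) = 611 \cdot 5 \left(- \frac{5}{2}\right) \left(-2\right) = 611 \left(\left(- \frac{25}{2}\right) \left(-2\right)\right) = 611 \cdot 25 = 15275$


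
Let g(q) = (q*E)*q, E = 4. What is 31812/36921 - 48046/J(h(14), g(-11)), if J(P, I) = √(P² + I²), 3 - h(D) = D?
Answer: 10604/12307 - 48046*√1937/21307 ≈ -98.381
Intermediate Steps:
h(D) = 3 - D
g(q) = 4*q² (g(q) = (q*4)*q = (4*q)*q = 4*q²)
J(P, I) = √(I² + P²)
31812/36921 - 48046/J(h(14), g(-11)) = 31812/36921 - 48046/√((4*(-11)²)² + (3 - 1*14)²) = 31812*(1/36921) - 48046/√((4*121)² + (3 - 14)²) = 10604/12307 - 48046/√(484² + (-11)²) = 10604/12307 - 48046/√(234256 + 121) = 10604/12307 - 48046*√1937/21307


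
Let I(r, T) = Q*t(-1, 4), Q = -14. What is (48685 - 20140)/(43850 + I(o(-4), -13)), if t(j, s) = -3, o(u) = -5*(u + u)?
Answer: 28545/43892 ≈ 0.65035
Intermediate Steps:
o(u) = -10*u
I(r, T) = 42 (I(r, T) = -14*(-3) = 42)
(48685 - 20140)/(43850 + I(o(-4), -13)) = (48685 - 20140)/(43850 + 42) = 28545/43892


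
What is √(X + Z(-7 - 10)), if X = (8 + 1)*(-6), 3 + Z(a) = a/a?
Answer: 2*I*√14 ≈ 7.4833*I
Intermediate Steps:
Z(a) = -2 (Z(a) = -3 + a/a = -3 + 1 = -2)
X = -54 (X = 9*(-6) = -54)
√(X + Z(-7 - 10)) = √(-54 - 2) = √(-56) = 2*I*√14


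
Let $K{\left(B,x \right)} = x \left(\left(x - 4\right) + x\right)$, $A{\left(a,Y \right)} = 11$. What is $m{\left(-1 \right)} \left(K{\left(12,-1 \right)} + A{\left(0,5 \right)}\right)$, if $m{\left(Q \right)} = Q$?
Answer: $-17$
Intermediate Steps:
$K{\left(B,x \right)} = x \left(-4 + 2 x\right)$ ($K{\left(B,x \right)} = x \left(\left(x - 4\right) + x\right) = x \left(\left(-4 + x\right) + x\right) = x \left(-4 + 2 x\right)$)
$m{\left(-1 \right)} \left(K{\left(12,-1 \right)} + A{\left(0,5 \right)}\right) = - (2 \left(-1\right) \left(-2 - 1\right) + 11) = - (2 \left(-1\right) \left(-3\right) + 11) = - (6 + 11) = \left(-1\right) 17 = -17$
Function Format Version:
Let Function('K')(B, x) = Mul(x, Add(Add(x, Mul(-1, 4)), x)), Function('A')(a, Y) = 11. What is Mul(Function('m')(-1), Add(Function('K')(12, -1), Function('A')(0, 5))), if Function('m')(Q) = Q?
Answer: -17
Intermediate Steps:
Function('K')(B, x) = Mul(x, Add(-4, Mul(2, x))) (Function('K')(B, x) = Mul(x, Add(Add(x, -4), x)) = Mul(x, Add(Add(-4, x), x)) = Mul(x, Add(-4, Mul(2, x))))
Mul(Function('m')(-1), Add(Function('K')(12, -1), Function('A')(0, 5))) = Mul(-1, Add(Mul(2, -1, Add(-2, -1)), 11)) = Mul(-1, Add(Mul(2, -1, -3), 11)) = Mul(-1, Add(6, 11)) = Mul(-1, 17) = -17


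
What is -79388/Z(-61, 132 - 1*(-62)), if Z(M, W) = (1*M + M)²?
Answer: -19847/3721 ≈ -5.3338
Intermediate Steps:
Z(M, W) = 4*M² (Z(M, W) = (M + M)² = (2*M)² = 4*M²)
-79388/Z(-61, 132 - 1*(-62)) = -79388/(4*(-61)²) = -79388/(4*3721) = -79388/14884 = -79388*1/14884 = -19847/3721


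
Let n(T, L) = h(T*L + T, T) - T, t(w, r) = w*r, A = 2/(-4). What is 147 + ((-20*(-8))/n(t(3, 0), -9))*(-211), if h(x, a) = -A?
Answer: -67373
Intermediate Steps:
A = -½ (A = 2*(-¼) = -½ ≈ -0.50000)
t(w, r) = r*w
h(x, a) = ½ (h(x, a) = -1*(-½) = ½)
n(T, L) = ½ - T
147 + ((-20*(-8))/n(t(3, 0), -9))*(-211) = 147 + ((-20*(-8))/(½ - 0*3))*(-211) = 147 + (160/(½ - 1*0))*(-211) = 147 + (160/(½ + 0))*(-211) = 147 + (160/(½))*(-211) = 147 + (160*2)*(-211) = 147 + 320*(-211) = 147 - 67520 = -67373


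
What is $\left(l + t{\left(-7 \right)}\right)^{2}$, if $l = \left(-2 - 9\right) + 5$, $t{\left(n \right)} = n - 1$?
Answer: $196$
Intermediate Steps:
$t{\left(n \right)} = -1 + n$ ($t{\left(n \right)} = n - 1 = -1 + n$)
$l = -6$ ($l = -11 + 5 = -6$)
$\left(l + t{\left(-7 \right)}\right)^{2} = \left(-6 - 8\right)^{2} = \left(-14\right)^{2} = 196$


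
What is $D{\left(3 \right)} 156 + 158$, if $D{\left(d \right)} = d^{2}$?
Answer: $1562$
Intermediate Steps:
$D{\left(3 \right)} 156 + 158 = 3^{2} \cdot 156 + 158 = 9 \cdot 156 + 158 = 1404 + 158 = 1562$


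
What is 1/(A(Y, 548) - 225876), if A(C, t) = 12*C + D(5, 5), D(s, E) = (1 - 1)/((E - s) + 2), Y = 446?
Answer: -1/220524 ≈ -4.5347e-6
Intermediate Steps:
D(s, E) = 0 (D(s, E) = 0/(2 + E - s) = 0)
A(C, t) = 12*C (A(C, t) = 12*C + 0 = 12*C)
1/(A(Y, 548) - 225876) = 1/(12*446 - 225876) = 1/(5352 - 225876) = 1/(-220524) = -1/220524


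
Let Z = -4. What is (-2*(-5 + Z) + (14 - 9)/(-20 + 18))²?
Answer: 961/4 ≈ 240.25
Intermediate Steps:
(-2*(-5 + Z) + (14 - 9)/(-20 + 18))² = (-2*(-5 - 4) + (14 - 9)/(-20 + 18))² = (-2*(-9) + 5/(-2))² = (18 + 5*(-½))² = (18 - 5/2)² = (31/2)² = 961/4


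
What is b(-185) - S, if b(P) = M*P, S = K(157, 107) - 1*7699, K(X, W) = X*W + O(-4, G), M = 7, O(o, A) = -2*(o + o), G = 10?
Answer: -10411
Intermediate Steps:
O(o, A) = -4*o
K(X, W) = 16 + W*X (K(X, W) = X*W - 4*(-4) = W*X + 16 = 16 + W*X)
S = 9116 (S = (16 + 107*157) - 1*7699 = (16 + 16799) - 7699 = 16815 - 7699 = 9116)
b(P) = 7*P
b(-185) - S = 7*(-185) - 1*9116 = -1295 - 9116 = -10411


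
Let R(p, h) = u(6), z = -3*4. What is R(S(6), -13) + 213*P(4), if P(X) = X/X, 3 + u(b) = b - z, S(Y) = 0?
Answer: 228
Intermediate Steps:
z = -12
u(b) = 9 + b (u(b) = -3 + (b - 1*(-12)) = -3 + (b + 12) = -3 + (12 + b) = 9 + b)
P(X) = 1
R(p, h) = 15 (R(p, h) = 9 + 6 = 15)
R(S(6), -13) + 213*P(4) = 15 + 213*1 = 15 + 213 = 228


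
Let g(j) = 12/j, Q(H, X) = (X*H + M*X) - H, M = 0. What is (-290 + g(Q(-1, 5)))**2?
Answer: 85849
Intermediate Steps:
Q(H, X) = -H + H*X (Q(H, X) = (X*H + 0*X) - H = (H*X + 0) - H = H*X - H = -H + H*X)
(-290 + g(Q(-1, 5)))**2 = (-290 + 12/((-(-1 + 5))))**2 = (-290 + 12/((-1*4)))**2 = (-290 + 12/(-4))**2 = (-290 + 12*(-1/4))**2 = (-290 - 3)**2 = (-293)**2 = 85849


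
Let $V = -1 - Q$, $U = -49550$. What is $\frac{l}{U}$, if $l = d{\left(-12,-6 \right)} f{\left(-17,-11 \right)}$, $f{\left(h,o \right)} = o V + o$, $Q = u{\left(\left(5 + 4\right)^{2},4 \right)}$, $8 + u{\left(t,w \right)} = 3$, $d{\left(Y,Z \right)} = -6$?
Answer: $- \frac{33}{4955} \approx -0.0066599$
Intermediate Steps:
$u{\left(t,w \right)} = -5$ ($u{\left(t,w \right)} = -8 + 3 = -5$)
$Q = -5$
$V = 4$ ($V = -1 - -5 = -1 + 5 = 4$)
$f{\left(h,o \right)} = 5 o$ ($f{\left(h,o \right)} = o 4 + o = 4 o + o = 5 o$)
$l = 330$ ($l = - 6 \cdot 5 \left(-11\right) = \left(-6\right) \left(-55\right) = 330$)
$\frac{l}{U} = \frac{330}{-49550} = 330 \left(- \frac{1}{49550}\right) = - \frac{33}{4955}$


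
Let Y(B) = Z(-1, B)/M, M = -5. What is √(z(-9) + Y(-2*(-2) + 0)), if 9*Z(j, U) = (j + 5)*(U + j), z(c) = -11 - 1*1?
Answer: 2*I*√690/15 ≈ 3.5024*I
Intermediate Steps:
z(c) = -12 (z(c) = -11 - 1 = -12)
Z(j, U) = (5 + j)*(U + j)/9 (Z(j, U) = ((j + 5)*(U + j))/9 = ((5 + j)*(U + j))/9 = (5 + j)*(U + j)/9)
Y(B) = 4/45 - 4*B/45 (Y(B) = ((⅑)*(-1)² + 5*B/9 + (5/9)*(-1) + (⅑)*B*(-1))/(-5) = ((⅑)*1 + 5*B/9 - 5/9 - B/9)*(-⅕) = (⅑ + 5*B/9 - 5/9 - B/9)*(-⅕) = (-4/9 + 4*B/9)*(-⅕) = 4/45 - 4*B/45)
√(z(-9) + Y(-2*(-2) + 0)) = √(-12 + (4/45 - 4*(-2*(-2) + 0)/45)) = √(-12 + (4/45 - 4*(4 + 0)/45)) = √(-12 + (4/45 - 4/45*4)) = √(-12 + (4/45 - 16/45)) = √(-12 - 4/15) = √(-184/15) = 2*I*√690/15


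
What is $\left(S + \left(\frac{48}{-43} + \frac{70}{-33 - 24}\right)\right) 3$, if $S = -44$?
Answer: $- \frac{113590}{817} \approx -139.03$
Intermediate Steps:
$\left(S + \left(\frac{48}{-43} + \frac{70}{-33 - 24}\right)\right) 3 = \left(-44 + \left(\frac{48}{-43} + \frac{70}{-33 - 24}\right)\right) 3 = \left(-44 + \left(48 \left(- \frac{1}{43}\right) + \frac{70}{-57}\right)\right) 3 = \left(-44 + \left(- \frac{48}{43} + 70 \left(- \frac{1}{57}\right)\right)\right) 3 = \left(-44 - \frac{5746}{2451}\right) 3 = \left(- \frac{113590}{2451}\right) 3 = - \frac{113590}{817}$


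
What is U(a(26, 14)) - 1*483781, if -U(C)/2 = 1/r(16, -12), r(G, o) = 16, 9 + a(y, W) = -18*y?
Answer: -3870249/8 ≈ -4.8378e+5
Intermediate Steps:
a(y, W) = -9 - 18*y
U(C) = -⅛ (U(C) = -2/16 = -2*1/16 = -⅛)
U(a(26, 14)) - 1*483781 = -⅛ - 1*483781 = -⅛ - 483781 = -3870249/8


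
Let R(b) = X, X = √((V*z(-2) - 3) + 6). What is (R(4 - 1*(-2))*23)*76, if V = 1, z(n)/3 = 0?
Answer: 1748*√3 ≈ 3027.6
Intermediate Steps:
z(n) = 0 (z(n) = 3*0 = 0)
X = √3 (X = √((1*0 - 3) + 6) = √((0 - 3) + 6) = √(-3 + 6) = √3 ≈ 1.7320)
R(b) = √3
(R(4 - 1*(-2))*23)*76 = (√3*23)*76 = (23*√3)*76 = 1748*√3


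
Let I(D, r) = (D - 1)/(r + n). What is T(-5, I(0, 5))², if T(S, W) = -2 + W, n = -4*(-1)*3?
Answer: 1225/289 ≈ 4.2388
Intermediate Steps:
n = 12 (n = 4*3 = 12)
I(D, r) = (-1 + D)/(12 + r) (I(D, r) = (D - 1)/(r + 12) = (-1 + D)/(12 + r))
T(-5, I(0, 5))² = (-2 + (-1 + 0)/(12 + 5))² = (-2 - 1/17)² = (-35/17)² = 1225/289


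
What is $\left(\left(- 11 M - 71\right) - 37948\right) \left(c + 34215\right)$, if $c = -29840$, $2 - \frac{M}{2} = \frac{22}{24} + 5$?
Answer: $- \frac{995736875}{6} \approx -1.6596 \cdot 10^{8}$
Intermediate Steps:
$M = - \frac{47}{6}$ ($M = 4 - 2 \left(\frac{22}{24} + 5\right) = 4 - 2 \left(22 \cdot \frac{1}{24} + 5\right) = 4 - 2 \left(\frac{11}{12} + 5\right) = 4 - \frac{71}{6} = - \frac{47}{6} \approx -7.8333$)
$\left(\left(- 11 M - 71\right) - 37948\right) \left(c + 34215\right) = \left(\left(\left(-11\right) \left(- \frac{47}{6}\right) - 71\right) - 37948\right) \left(-29840 + 34215\right) = \left(\left(\frac{517}{6} - 71\right) - 37948\right) 4375 = \left(\frac{91}{6} - 37948\right) 4375 = \left(- \frac{227597}{6}\right) 4375 = - \frac{995736875}{6}$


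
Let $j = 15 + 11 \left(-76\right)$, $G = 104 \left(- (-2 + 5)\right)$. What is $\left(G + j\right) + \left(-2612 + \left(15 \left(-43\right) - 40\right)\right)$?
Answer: $-4430$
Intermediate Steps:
$G = -312$ ($G = 104 \left(\left(-1\right) 3\right) = 104 \left(-3\right) = -312$)
$j = -821$ ($j = 15 - 836 = -821$)
$\left(G + j\right) + \left(-2612 + \left(15 \left(-43\right) - 40\right)\right) = \left(-312 - 821\right) + \left(-2612 + \left(15 \left(-43\right) - 40\right)\right) = -1133 - 3297 = -4430$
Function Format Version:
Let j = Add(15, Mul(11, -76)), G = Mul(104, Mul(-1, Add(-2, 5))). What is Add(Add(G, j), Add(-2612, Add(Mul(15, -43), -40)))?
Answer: -4430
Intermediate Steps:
G = -312 (G = Mul(104, Mul(-1, 3)) = Mul(104, -3) = -312)
j = -821 (j = Add(15, -836) = -821)
Add(Add(G, j), Add(-2612, Add(Mul(15, -43), -40))) = Add(Add(-312, -821), Add(-2612, Add(Mul(15, -43), -40))) = Add(-1133, Add(-2612, Add(-645, -40))) = Add(-1133, Add(-2612, -685)) = Add(-1133, -3297) = -4430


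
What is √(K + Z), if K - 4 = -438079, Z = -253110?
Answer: I*√691185 ≈ 831.38*I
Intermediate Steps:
K = -438075 (K = 4 - 438079 = -438075)
√(K + Z) = √(-438075 - 253110) = √(-691185) = I*√691185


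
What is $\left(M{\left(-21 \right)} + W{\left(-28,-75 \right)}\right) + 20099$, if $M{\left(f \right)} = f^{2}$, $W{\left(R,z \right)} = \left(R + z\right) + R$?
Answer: $20409$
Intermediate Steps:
$W{\left(R,z \right)} = z + 2 R$
$\left(M{\left(-21 \right)} + W{\left(-28,-75 \right)}\right) + 20099 = \left(\left(-21\right)^{2} + \left(-75 + 2 \left(-28\right)\right)\right) + 20099 = \left(441 - 131\right) + 20099 = 310 + 20099 = 20409$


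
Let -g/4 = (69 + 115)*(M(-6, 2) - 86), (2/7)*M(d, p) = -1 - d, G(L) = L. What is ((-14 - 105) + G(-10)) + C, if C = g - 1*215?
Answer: 50072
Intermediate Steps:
M(d, p) = -7/2 - 7*d/2 (M(d, p) = 7*(-1 - d)/2 = -7/2 - 7*d/2)
g = 50416 (g = -4*(69 + 115)*((-7/2 - 7/2*(-6)) - 86) = -736*((-7/2 + 21) - 86) = -736*(35/2 - 86) = -736*(-137)/2 = -4*(-12604) = 50416)
C = 50201 (C = 50416 - 1*215 = 50416 - 215 = 50201)
((-14 - 105) + G(-10)) + C = ((-14 - 105) - 10) + 50201 = (-119 - 10) + 50201 = -129 + 50201 = 50072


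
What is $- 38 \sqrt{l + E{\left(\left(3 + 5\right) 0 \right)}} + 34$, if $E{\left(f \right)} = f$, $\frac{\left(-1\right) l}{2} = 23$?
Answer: $34 - 38 i \sqrt{46} \approx 34.0 - 257.73 i$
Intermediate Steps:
$l = -46$ ($l = \left(-2\right) 23 = -46$)
$- 38 \sqrt{l + E{\left(\left(3 + 5\right) 0 \right)}} + 34 = - 38 \sqrt{-46 + \left(3 + 5\right) 0} + 34 = - 38 \sqrt{-46 + 8 \cdot 0} + 34 = - 38 \sqrt{-46 + 0} + 34 = - 38 \sqrt{-46} + 34 = - 38 i \sqrt{46} + 34 = 34 - 38 i \sqrt{46}$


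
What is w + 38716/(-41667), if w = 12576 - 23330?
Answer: -448125634/41667 ≈ -10755.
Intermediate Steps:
w = -10754
w + 38716/(-41667) = -10754 + 38716/(-41667) = -10754 + 38716*(-1/41667) = -10754 - 38716/41667 = -448125634/41667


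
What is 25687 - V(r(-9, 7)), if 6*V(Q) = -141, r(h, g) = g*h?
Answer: 51421/2 ≈ 25711.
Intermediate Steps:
V(Q) = -47/2 (V(Q) = (⅙)*(-141) = -47/2)
25687 - V(r(-9, 7)) = 25687 - 1*(-47/2) = 25687 + 47/2 = 51421/2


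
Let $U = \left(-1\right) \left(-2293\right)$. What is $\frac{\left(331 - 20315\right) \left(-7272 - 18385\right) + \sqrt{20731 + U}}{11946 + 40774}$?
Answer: $\frac{32045593}{3295} + \frac{\sqrt{1439}}{13180} \approx 9725.5$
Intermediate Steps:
$U = 2293$
$\frac{\left(331 - 20315\right) \left(-7272 - 18385\right) + \sqrt{20731 + U}}{11946 + 40774} = \frac{\left(331 - 20315\right) \left(-7272 - 18385\right) + \sqrt{20731 + 2293}}{11946 + 40774} = \frac{\left(-19984\right) \left(-25657\right) + \sqrt{23024}}{52720} = \left(512729488 + 4 \sqrt{1439}\right) \frac{1}{52720} = \frac{32045593}{3295} + \frac{\sqrt{1439}}{13180}$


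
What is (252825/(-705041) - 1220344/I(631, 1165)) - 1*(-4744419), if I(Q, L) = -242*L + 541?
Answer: 941249784554072810/198390781949 ≈ 4.7444e+6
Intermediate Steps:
I(Q, L) = 541 - 242*L
(252825/(-705041) - 1220344/I(631, 1165)) - 1*(-4744419) = (252825/(-705041) - 1220344/(541 - 242*1165)) - 1*(-4744419) = (252825*(-1/705041) - 1220344/(541 - 281930)) + 4744419 = (-252825/705041 - 1220344/(-281389)) + 4744419 = (-252825/705041 - 1220344*(-1/281389)) + 4744419 = (-252825/705041 + 1220344/281389) + 4744419 = 789250380179/198390781949 + 4744419 = 941249784554072810/198390781949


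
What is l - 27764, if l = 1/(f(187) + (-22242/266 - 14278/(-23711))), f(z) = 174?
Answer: -7966290964857/286928905 ≈ -27764.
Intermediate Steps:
l = 3153563/286928905 (l = 1/(174 + (-22242/266 - 14278/(-23711))) = 1/(174 + (-22242*1/266 - 14278*(-1/23711))) = 1/(174 + (-11121/133 + 14278/23711)) = 1/(174 - 261791057/3153563) = 1/(286928905/3153563) = 3153563/286928905 ≈ 0.010991)
l - 27764 = 3153563/286928905 - 27764 = -7966290964857/286928905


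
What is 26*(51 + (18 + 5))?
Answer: 1924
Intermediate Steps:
26*(51 + (18 + 5)) = 26*(51 + 23) = 26*74 = 1924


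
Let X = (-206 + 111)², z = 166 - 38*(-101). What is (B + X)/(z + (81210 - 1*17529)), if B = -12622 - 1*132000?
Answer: -135597/67685 ≈ -2.0034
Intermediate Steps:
z = 4004 (z = 166 + 3838 = 4004)
X = 9025 (X = (-95)² = 9025)
B = -144622 (B = -12622 - 132000 = -144622)
(B + X)/(z + (81210 - 1*17529)) = (-144622 + 9025)/(4004 + (81210 - 1*17529)) = -135597/(4004 + (81210 - 17529)) = -135597/(4004 + 63681) = -135597/67685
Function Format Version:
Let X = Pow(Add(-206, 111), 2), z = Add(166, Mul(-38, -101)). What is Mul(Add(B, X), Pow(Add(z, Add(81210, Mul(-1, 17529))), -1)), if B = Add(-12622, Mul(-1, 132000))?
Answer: Rational(-135597, 67685) ≈ -2.0034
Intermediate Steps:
z = 4004 (z = Add(166, 3838) = 4004)
X = 9025 (X = Pow(-95, 2) = 9025)
B = -144622 (B = Add(-12622, -132000) = -144622)
Mul(Add(B, X), Pow(Add(z, Add(81210, Mul(-1, 17529))), -1)) = Mul(Add(-144622, 9025), Pow(Add(4004, Add(81210, Mul(-1, 17529))), -1)) = Mul(-135597, Pow(Add(4004, Add(81210, -17529)), -1)) = Mul(-135597, Pow(Add(4004, 63681), -1)) = Mul(-135597, Pow(67685, -1)) = Mul(-135597, Rational(1, 67685)) = Rational(-135597, 67685)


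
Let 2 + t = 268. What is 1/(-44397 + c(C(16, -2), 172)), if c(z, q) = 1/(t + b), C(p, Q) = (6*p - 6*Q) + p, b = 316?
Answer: -582/25839053 ≈ -2.2524e-5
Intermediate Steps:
t = 266 (t = -2 + 268 = 266)
C(p, Q) = -6*Q + 7*p (C(p, Q) = (-6*Q + 6*p) + p = -6*Q + 7*p)
c(z, q) = 1/582 (c(z, q) = 1/(266 + 316) = 1/582)
1/(-44397 + c(C(16, -2), 172)) = 1/(-44397 + 1/582) = 1/(-25839053/582) = -582/25839053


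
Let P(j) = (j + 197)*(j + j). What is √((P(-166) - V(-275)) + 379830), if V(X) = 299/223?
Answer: 5*√735067541/223 ≈ 607.90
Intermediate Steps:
V(X) = 299/223 (V(X) = 299*(1/223) = 299/223)
P(j) = 2*j*(197 + j) (P(j) = (197 + j)*(2*j) = 2*j*(197 + j))
√((P(-166) - V(-275)) + 379830) = √((2*(-166)*(197 - 166) - 1*299/223) + 379830) = √((2*(-166)*31 - 299/223) + 379830) = √((-10292 - 299/223) + 379830) = √(-2295415/223 + 379830) = √(82406675/223) = 5*√735067541/223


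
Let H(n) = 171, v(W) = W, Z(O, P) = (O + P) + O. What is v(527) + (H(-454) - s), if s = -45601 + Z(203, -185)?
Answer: 46078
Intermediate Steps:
Z(O, P) = P + 2*O
s = -45380 (s = -45601 + (-185 + 2*203) = -45601 + (-185 + 406) = -45601 + 221 = -45380)
v(527) + (H(-454) - s) = 527 + (171 - 1*(-45380)) = 527 + (171 + 45380) = 527 + 45551 = 46078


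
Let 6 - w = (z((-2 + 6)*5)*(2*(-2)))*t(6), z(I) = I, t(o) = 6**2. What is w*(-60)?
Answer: -173160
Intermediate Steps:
t(o) = 36
w = 2886 (w = 6 - ((-2 + 6)*5)*(2*(-2))*36 = 6 - (4*5)*(-4)*36 = 6 - 20*(-4)*36 = 6 - (-80)*36 = 6 - 1*(-2880) = 6 + 2880 = 2886)
w*(-60) = 2886*(-60) = -173160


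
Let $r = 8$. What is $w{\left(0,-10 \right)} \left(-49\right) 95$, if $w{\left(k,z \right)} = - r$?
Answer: $37240$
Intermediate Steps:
$w{\left(k,z \right)} = -8$ ($w{\left(k,z \right)} = \left(-1\right) 8 = -8$)
$w{\left(0,-10 \right)} \left(-49\right) 95 = \left(-8\right) \left(-49\right) 95 = 392 \cdot 95 = 37240$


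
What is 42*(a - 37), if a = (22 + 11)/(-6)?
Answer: -1785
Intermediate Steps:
a = -11/2 (a = 33*(-⅙) = -11/2 ≈ -5.5000)
42*(a - 37) = 42*(-11/2 - 37) = 42*(-85/2) = -1785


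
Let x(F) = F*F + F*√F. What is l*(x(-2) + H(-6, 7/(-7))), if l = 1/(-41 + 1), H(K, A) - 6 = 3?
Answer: -13/40 + I*√2/20 ≈ -0.325 + 0.070711*I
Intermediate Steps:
H(K, A) = 9 (H(K, A) = 6 + 3 = 9)
x(F) = F² + F^(3/2)
l = -1/40 (l = 1/(-40) = -1/40 ≈ -0.025000)
l*(x(-2) + H(-6, 7/(-7))) = -(((-2)² + (-2)^(3/2)) + 9)/40 = -((4 - 2*I*√2) + 9)/40 = -(13 - 2*I*√2)/40 = -13/40 + I*√2/20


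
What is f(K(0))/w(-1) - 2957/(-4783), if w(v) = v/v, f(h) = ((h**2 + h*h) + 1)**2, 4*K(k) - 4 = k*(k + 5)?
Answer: 46004/4783 ≈ 9.6182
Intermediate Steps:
K(k) = 1 + k*(5 + k)/4 (K(k) = 1 + (k*(k + 5))/4 = 1 + (k*(5 + k))/4 = 1 + k*(5 + k)/4)
f(h) = (1 + 2*h**2)**2 (f(h) = ((h**2 + h**2) + 1)**2 = (2*h**2 + 1)**2 = (1 + 2*h**2)**2)
w(v) = 1
f(K(0))/w(-1) - 2957/(-4783) = (1 + 2*(1 + (1/4)*0**2 + (5/4)*0)**2)**2/1 - 2957/(-4783) = (1 + 2*(1 + (1/4)*0 + 0)**2)**2*1 - 2957*(-1/4783) = (1 + 2*(1 + 0 + 0)**2)**2*1 + 2957/4783 = (1 + 2*1**2)**2*1 + 2957/4783 = (1 + 2*1)**2*1 + 2957/4783 = (1 + 2)**2*1 + 2957/4783 = 3**2*1 + 2957/4783 = 9*1 + 2957/4783 = 9 + 2957/4783 = 46004/4783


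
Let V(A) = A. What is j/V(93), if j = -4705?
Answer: -4705/93 ≈ -50.591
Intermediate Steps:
j/V(93) = -4705/93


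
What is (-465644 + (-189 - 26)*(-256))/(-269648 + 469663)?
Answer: -410604/200015 ≈ -2.0529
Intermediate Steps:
(-465644 + (-189 - 26)*(-256))/(-269648 + 469663) = (-465644 - 215*(-256))/200015 = (-465644 + 55040)*(1/200015) = -410604*1/200015 = -410604/200015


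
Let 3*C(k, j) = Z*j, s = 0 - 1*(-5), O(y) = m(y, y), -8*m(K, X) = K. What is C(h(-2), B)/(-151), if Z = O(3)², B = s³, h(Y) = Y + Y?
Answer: -375/9664 ≈ -0.038804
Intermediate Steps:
m(K, X) = -K/8
h(Y) = 2*Y
O(y) = -y/8
s = 5 (s = 0 + 5 = 5)
B = 125 (B = 5³ = 125)
Z = 9/64 (Z = (-⅛*3)² = (-3/8)² = 9/64 ≈ 0.14063)
C(k, j) = 3*j/64 (C(k, j) = (9*j/64)/3 = 3*j/64)
C(h(-2), B)/(-151) = ((3/64)*125)/(-151) = (375/64)*(-1/151) = -375/9664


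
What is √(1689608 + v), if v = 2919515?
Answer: √4609123 ≈ 2146.9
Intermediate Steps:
√(1689608 + v) = √(1689608 + 2919515) = √4609123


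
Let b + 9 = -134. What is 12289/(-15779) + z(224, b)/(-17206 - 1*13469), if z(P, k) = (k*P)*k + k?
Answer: -24217205794/161340275 ≈ -150.10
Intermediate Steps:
b = -143 (b = -9 - 134 = -143)
z(P, k) = k + P*k² (z(P, k) = (P*k)*k + k = P*k² + k = k + P*k²)
12289/(-15779) + z(224, b)/(-17206 - 1*13469) = 12289/(-15779) + (-143*(1 + 224*(-143)))/(-17206 - 1*13469) = 12289*(-1/15779) + (-143*(1 - 32032))/(-17206 - 13469) = -12289/15779 - 143*(-32031)/(-30675) = -12289/15779 + 4580433*(-1/30675) = -12289/15779 - 1526811/10225 = -24217205794/161340275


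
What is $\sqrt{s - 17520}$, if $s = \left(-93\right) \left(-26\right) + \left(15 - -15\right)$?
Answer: $4 i \sqrt{942} \approx 122.77 i$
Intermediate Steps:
$s = 2448$ ($s = 2418 + \left(15 + 15\right) = 2418 + 30 = 2448$)
$\sqrt{s - 17520} = \sqrt{2448 - 17520} = \sqrt{-15072} = 4 i \sqrt{942}$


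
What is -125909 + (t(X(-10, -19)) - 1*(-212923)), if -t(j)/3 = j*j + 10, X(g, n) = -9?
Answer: 86741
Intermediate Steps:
t(j) = -30 - 3*j² (t(j) = -3*(j*j + 10) = -3*(j² + 10) = -3*(10 + j²) = -30 - 3*j²)
-125909 + (t(X(-10, -19)) - 1*(-212923)) = -125909 + ((-30 - 3*(-9)²) - 1*(-212923)) = -125909 + ((-30 - 3*81) + 212923) = -125909 + ((-30 - 243) + 212923) = -125909 + (-273 + 212923) = -125909 + 212650 = 86741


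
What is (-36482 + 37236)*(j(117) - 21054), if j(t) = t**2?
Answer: -5553210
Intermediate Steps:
(-36482 + 37236)*(j(117) - 21054) = (-36482 + 37236)*(117**2 - 21054) = 754*(13689 - 21054) = 754*(-7365) = -5553210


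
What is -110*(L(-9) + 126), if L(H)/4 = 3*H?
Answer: -1980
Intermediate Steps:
L(H) = 12*H (L(H) = 4*(3*H) = 12*H)
-110*(L(-9) + 126) = -110*(12*(-9) + 126) = -110*(-108 + 126) = -110*18 = -1980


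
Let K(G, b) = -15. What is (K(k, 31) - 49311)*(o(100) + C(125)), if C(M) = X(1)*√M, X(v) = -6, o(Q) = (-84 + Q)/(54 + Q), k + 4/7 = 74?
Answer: -394608/77 + 1479780*√5 ≈ 3.3038e+6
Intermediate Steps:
k = 514/7 (k = -4/7 + 74 = 514/7 ≈ 73.429)
o(Q) = (-84 + Q)/(54 + Q)
C(M) = -6*√M
(K(k, 31) - 49311)*(o(100) + C(125)) = (-15 - 49311)*((-84 + 100)/(54 + 100) - 30*√5) = -49326*(16/154 - 30*√5) = -49326*((1/154)*16 - 30*√5) = -49326*(8/77 - 30*√5) = -394608/77 + 1479780*√5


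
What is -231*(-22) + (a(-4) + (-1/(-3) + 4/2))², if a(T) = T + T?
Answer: 46027/9 ≈ 5114.1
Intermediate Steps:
a(T) = 2*T
-231*(-22) + (a(-4) + (-1/(-3) + 4/2))² = -231*(-22) + (2*(-4) + (-1/(-3) + 4/2))² = 5082 + (-8 + (-1*(-⅓) + 4*(½)))² = 5082 + (-8 + (⅓ + 2))² = 5082 + (-8 + 7/3)² = 5082 + (-17/3)² = 5082 + 289/9 = 46027/9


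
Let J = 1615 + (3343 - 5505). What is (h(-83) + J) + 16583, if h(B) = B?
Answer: 15953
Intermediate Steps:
J = -547 (J = 1615 - 2162 = -547)
(h(-83) + J) + 16583 = (-83 - 547) + 16583 = -630 + 16583 = 15953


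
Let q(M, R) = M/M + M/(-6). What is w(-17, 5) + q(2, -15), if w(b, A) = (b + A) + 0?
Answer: -34/3 ≈ -11.333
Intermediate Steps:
q(M, R) = 1 - M/6 (q(M, R) = 1 + M*(-⅙) = 1 - M/6)
w(b, A) = A + b (w(b, A) = (A + b) + 0 = A + b)
w(-17, 5) + q(2, -15) = (5 - 17) + (1 - ⅙*2) = -12 + (1 - ⅓) = -12 + ⅔ = -34/3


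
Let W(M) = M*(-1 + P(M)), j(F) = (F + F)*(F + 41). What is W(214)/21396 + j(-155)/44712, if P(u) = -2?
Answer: 2525797/3321729 ≈ 0.76039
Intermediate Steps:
j(F) = 2*F*(41 + F) (j(F) = (2*F)*(41 + F) = 2*F*(41 + F))
W(M) = -3*M (W(M) = M*(-1 - 2) = M*(-3) = -3*M)
W(214)/21396 + j(-155)/44712 = -3*214/21396 + (2*(-155)*(41 - 155))/44712 = -642*1/21396 + (2*(-155)*(-114))*(1/44712) = -107/3566 + 35340*(1/44712) = -107/3566 + 2945/3726 = 2525797/3321729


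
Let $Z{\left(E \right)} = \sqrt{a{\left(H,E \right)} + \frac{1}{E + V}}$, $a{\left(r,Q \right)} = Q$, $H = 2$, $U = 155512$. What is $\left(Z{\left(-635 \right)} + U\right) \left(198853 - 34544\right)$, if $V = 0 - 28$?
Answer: $25552021208 + \frac{164309 i \sqrt{279126978}}{663} \approx 2.5552 \cdot 10^{10} + 4.1405 \cdot 10^{6} i$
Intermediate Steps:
$V = -28$ ($V = 0 - 28 = -28$)
$Z{\left(E \right)} = \sqrt{E + \frac{1}{-28 + E}}$ ($Z{\left(E \right)} = \sqrt{E + \frac{1}{E - 28}} = \sqrt{E + \frac{1}{-28 + E}}$)
$\left(Z{\left(-635 \right)} + U\right) \left(198853 - 34544\right) = \left(\sqrt{\frac{1 - 635 \left(-28 - 635\right)}{-28 - 635}} + 155512\right) \left(198853 - 34544\right) = \left(\sqrt{\frac{1 - -421005}{-663}} + 155512\right) 164309 = \left(\sqrt{- \frac{1 + 421005}{663}} + 155512\right) 164309 = \left(\sqrt{\left(- \frac{1}{663}\right) 421006} + 155512\right) 164309 = \left(\sqrt{- \frac{421006}{663}} + 155512\right) 164309 = \left(\frac{i \sqrt{279126978}}{663} + 155512\right) 164309 = \left(155512 + \frac{i \sqrt{279126978}}{663}\right) 164309 = 25552021208 + \frac{164309 i \sqrt{279126978}}{663}$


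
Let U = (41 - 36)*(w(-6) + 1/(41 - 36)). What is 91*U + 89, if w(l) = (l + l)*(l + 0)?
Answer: 32940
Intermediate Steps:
w(l) = 2*l² (w(l) = (2*l)*l = 2*l²)
U = 361 (U = (41 - 36)*(2*(-6)² + 1/(41 - 36)) = 5*(2*36 + 1/5) = 5*(72 + ⅕) = 5*(361/5) = 361)
91*U + 89 = 91*361 + 89 = 32851 + 89 = 32940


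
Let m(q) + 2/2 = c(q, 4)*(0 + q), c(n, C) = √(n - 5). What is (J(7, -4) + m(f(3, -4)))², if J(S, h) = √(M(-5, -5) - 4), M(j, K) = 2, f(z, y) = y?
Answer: (1 + 12*I - I*√2)² ≈ -111.06 + 21.172*I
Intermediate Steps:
c(n, C) = √(-5 + n)
m(q) = -1 + q*√(-5 + q) (m(q) = -1 + √(-5 + q)*(0 + q) = -1 + √(-5 + q)*q = -1 + q*√(-5 + q))
J(S, h) = I*√2 (J(S, h) = √(2 - 4) = √(-2) = I*√2)
(J(7, -4) + m(f(3, -4)))² = (I*√2 + (-1 - 4*√(-5 - 4)))² = (I*√2 + (-1 - 12*I))² = (-1 - 12*I + I*√2)²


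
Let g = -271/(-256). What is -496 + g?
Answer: -126705/256 ≈ -494.94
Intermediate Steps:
g = 271/256 (g = -271*(-1/256) = 271/256 ≈ 1.0586)
-496 + g = -496 + 271/256 = -126705/256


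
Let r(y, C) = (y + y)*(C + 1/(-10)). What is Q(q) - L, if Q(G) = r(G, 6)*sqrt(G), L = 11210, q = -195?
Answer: -11210 - 2301*I*sqrt(195) ≈ -11210.0 - 32132.0*I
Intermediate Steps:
r(y, C) = 2*y*(-1/10 + C) (r(y, C) = (2*y)*(C - 1/10) = (2*y)*(-1/10 + C) = 2*y*(-1/10 + C))
Q(G) = 59*G**(3/2)/5 (Q(G) = (G*(-1 + 10*6)/5)*sqrt(G) = (G*(-1 + 60)/5)*sqrt(G) = ((1/5)*G*59)*sqrt(G) = (59*G/5)*sqrt(G) = 59*G**(3/2)/5)
Q(q) - L = 59*(-195)**(3/2)/5 - 1*11210 = 59*(-195*I*sqrt(195))/5 - 11210 = -2301*I*sqrt(195) - 11210 = -11210 - 2301*I*sqrt(195)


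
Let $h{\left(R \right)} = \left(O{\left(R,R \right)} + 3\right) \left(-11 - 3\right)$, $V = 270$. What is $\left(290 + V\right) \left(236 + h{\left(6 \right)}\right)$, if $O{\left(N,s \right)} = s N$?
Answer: $-173600$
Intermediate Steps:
$O{\left(N,s \right)} = N s$
$h{\left(R \right)} = -42 - 14 R^{2}$ ($h{\left(R \right)} = \left(R R + 3\right) \left(-11 - 3\right) = \left(R^{2} + 3\right) \left(-14\right) = \left(3 + R^{2}\right) \left(-14\right) = -42 - 14 R^{2}$)
$\left(290 + V\right) \left(236 + h{\left(6 \right)}\right) = \left(290 + 270\right) \left(236 - \left(42 + 14 \cdot 6^{2}\right)\right) = 560 \left(236 - 546\right) = 560 \left(-310\right) = -173600$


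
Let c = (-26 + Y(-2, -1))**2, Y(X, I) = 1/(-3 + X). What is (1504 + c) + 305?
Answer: 62386/25 ≈ 2495.4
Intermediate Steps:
c = 17161/25 (c = (-26 + 1/(-3 - 2))**2 = (-26 + 1/(-5))**2 = (-26 - 1/5)**2 = (-131/5)**2 = 17161/25 ≈ 686.44)
(1504 + c) + 305 = (1504 + 17161/25) + 305 = 54761/25 + 305 = 62386/25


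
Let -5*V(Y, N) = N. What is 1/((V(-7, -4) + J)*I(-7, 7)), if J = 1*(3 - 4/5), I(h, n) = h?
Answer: -1/21 ≈ -0.047619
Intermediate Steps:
V(Y, N) = -N/5
J = 11/5 (J = 1*(3 - 4*1/5) = 1*(3 - 4/5) = 1*(11/5) = 11/5 ≈ 2.2000)
1/((V(-7, -4) + J)*I(-7, 7)) = 1/((-1/5*(-4) + 11/5)*(-7)) = 1/((4/5 + 11/5)*(-7)) = 1/(3*(-7)) = 1/(-21) = -1/21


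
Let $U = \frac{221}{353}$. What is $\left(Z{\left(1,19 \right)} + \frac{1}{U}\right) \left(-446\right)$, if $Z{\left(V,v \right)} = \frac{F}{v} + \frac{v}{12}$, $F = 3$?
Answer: $- \frac{37513283}{25194} \approx -1489.0$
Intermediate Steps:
$U = \frac{221}{353}$ ($U = 221 \cdot \frac{1}{353} = \frac{221}{353} \approx 0.62606$)
$Z{\left(V,v \right)} = \frac{3}{v} + \frac{v}{12}$
$\left(Z{\left(1,19 \right)} + \frac{1}{U}\right) \left(-446\right) = \left(\left(\frac{3}{19} + \frac{1}{12} \cdot 19\right) + \frac{1}{\frac{221}{353}}\right) \left(-446\right) = \left(\left(3 \cdot \frac{1}{19} + \frac{19}{12}\right) + \frac{353}{221}\right) \left(-446\right) = \left(\left(\frac{3}{19} + \frac{19}{12}\right) + \frac{353}{221}\right) \left(-446\right) = \left(\frac{397}{228} + \frac{353}{221}\right) \left(-446\right) = \frac{168221}{50388} \left(-446\right) = - \frac{37513283}{25194}$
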